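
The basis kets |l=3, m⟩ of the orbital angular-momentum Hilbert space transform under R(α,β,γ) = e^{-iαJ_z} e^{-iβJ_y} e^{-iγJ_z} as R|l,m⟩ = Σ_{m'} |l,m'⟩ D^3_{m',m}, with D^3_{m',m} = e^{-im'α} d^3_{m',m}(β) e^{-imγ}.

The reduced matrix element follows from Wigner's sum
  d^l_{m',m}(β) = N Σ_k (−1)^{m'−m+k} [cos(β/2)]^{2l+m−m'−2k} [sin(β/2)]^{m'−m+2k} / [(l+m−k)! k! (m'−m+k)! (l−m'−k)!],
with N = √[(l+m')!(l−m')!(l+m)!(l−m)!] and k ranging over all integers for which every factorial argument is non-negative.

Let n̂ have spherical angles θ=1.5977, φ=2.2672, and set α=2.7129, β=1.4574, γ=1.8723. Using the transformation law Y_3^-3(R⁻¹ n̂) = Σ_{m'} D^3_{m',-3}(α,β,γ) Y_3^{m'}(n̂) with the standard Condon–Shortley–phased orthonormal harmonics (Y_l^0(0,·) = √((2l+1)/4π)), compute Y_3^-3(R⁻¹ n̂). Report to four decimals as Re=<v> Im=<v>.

Re=-0.0379 Im=-0.0013

Need the full column D^3_{m',-3} for m'=−3..3 at α=2.7129, β=1.4574, γ=1.8723.
cos(β/2)=0.746041, sin(β/2)=0.665900
d^3_{-3,-3}: single k=0 term ⇒ +0.172415;  D = +0.064203+0.160015i
d^3_{-2,-3}: single k=0 term ⇒ -0.376962;  D = -0.017758+0.376543i
d^3_{-1,-3}: single k=0 term ⇒ +0.532003;  D = -0.243693+0.472907i
d^3_{0,-3}: single k=0 term ⇒ -0.548315;  D = -0.431043+0.338897i
d^3_{1,-3}: single k=0 term ⇒ +0.423846;  D = -0.411939+0.099758i
d^3_{2,-3}: single k=0 term ⇒ -0.239268;  D = -0.234912-0.045446i
d^3_{3,-3}: single k=0 term ⇒ +0.087188;  D = -0.070971-0.050644i
Y_3^{m'}(θ=1.5977,φ=2.2672) and Σ D·Y over m':
  (+0.0642+0.1600i)·(+0.3620-0.2065i)  (-0.0178+0.3765i)·(+0.0049-0.0270i)  (-0.2437+0.4729i)·(+0.2065+0.2469i)  (-0.4310+0.3389i)·(+0.0301+0.0000i)  (-0.4119+0.0998i)·(-0.2065+0.2469i)  (-0.2349-0.0454i)·(+0.0049+0.0270i)  (-0.0710-0.0506i)·(-0.3620-0.2065i)
Y_3^-3(R⁻¹ n̂) = -0.037940-0.001263i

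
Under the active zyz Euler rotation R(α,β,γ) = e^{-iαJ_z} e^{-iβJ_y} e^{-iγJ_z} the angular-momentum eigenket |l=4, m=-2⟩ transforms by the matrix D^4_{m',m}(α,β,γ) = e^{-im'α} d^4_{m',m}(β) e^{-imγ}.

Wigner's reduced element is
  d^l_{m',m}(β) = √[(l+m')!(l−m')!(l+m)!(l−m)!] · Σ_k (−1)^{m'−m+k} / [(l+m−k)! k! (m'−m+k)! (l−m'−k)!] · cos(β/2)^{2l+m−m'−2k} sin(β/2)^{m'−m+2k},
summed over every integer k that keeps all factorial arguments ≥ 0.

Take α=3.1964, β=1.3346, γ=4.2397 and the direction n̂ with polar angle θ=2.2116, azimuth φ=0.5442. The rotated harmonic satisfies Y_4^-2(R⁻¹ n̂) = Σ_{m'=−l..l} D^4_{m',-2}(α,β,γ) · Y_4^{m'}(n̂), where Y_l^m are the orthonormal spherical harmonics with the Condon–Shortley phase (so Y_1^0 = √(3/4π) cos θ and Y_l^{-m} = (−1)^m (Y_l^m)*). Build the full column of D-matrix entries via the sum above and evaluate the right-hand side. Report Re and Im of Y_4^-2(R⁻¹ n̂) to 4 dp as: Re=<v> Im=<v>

Re=-0.3454 Im=-0.2012

Need the full column D^4_{m',-2} for m'=−4..4 at α=3.1964, β=1.3346, γ=4.2397.
cos(β/2)=0.785495, sin(β/2)=0.618867
d^4_{-4,-2}: single k=2 term ⇒ +0.476032;  D = -0.355947+0.316083i
d^4_{-3,-2}: k∈[1..2] ⇒ +0.427236 -0.795603 = -0.368368;  D = -0.261630+0.259316i
d^4_{-2,-2}: k∈[0..2] ⇒ +0.144927 -1.079540 +0.837638 = -0.096974;  D = +0.065032-0.071936i
d^4_{-1,-2}: k∈[0..2] ⇒ -0.484440 +1.503549 -0.622206 = +0.396903;  D = +0.249640-0.308565i
d^4_{0,-2}: k∈[0..2] ⇒ +0.853451 -1.412717 +0.328847 = -0.230419;  D = +0.134896-0.186805i
d^4_{1,-2}: k∈[0..2] ⇒ -1.002366 +0.933309 -0.115868 = -0.184925;  D = -0.099887+0.155627i
d^4_{2,-2}: k∈[0..2] ⇒ +0.837638 -0.415963 +0.021517 = +0.443192;  D = -0.218598+0.385532i
d^4_{3,-2}: k∈[0..1] ⇒ -0.493861 +0.102186 = -0.391675;  D = -0.174233+0.350788i
d^4_{4,-2}: single k=0 term ⇒ +0.183422;  D = -0.072472+0.168498i
Y_4^{m'}(θ=2.2116,φ=0.5442) and Σ D·Y over m':
  (-0.3559+0.3161i)·(-0.1041-0.1502i)  (-0.2616+0.2593i)·(+0.0238+0.3847i)  (+0.0650-0.0719i)·(+0.1498-0.2860i)  (+0.2496-0.3086i)·(+0.0966-0.0585i)  (+0.1349-0.1868i)·(-0.3439+0.0000i)  (-0.0999+0.1556i)·(-0.0966-0.0585i)  (-0.2186+0.3855i)·(+0.1498+0.2860i)  (-0.1742+0.3508i)·(-0.0238+0.3847i)  (-0.0725+0.1685i)·(-0.1041+0.1502i)
Y_4^-2(R⁻¹ n̂) = -0.345449-0.201230i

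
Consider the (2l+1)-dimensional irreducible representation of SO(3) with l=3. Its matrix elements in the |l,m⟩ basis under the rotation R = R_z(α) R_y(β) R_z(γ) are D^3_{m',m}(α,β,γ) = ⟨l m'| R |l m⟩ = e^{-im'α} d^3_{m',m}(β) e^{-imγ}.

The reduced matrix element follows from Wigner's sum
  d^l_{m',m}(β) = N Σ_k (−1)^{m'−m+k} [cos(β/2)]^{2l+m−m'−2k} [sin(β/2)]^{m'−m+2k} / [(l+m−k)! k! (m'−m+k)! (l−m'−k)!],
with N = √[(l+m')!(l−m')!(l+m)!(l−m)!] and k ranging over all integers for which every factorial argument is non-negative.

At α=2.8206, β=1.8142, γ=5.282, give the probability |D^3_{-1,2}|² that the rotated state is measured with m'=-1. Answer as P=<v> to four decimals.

P=0.0174

Split into d^3_{-1,2}(β=1.8142) × two z-phases.
With c≡cos(β/2)=0.616033 and s≡sin(β/2)=0.787721, N=[2·24·120·1]^{1/2}=75.894664
k: max(0,(2)−(-1))=3 … min(3+(2),3−(-1))=4
  k=3: (−1)^0·75.8947/(12)·0.6160^3·0.7877^3 = +0.722700
  k=4: (−1)^1·75.8947/(24)·0.6160^1·0.7877^5 = -0.590833
d^3_{-1,2}(1.8142) = +0.722700 -0.590833 = +0.131867
|D^3_{-1,2}|² = |d^3_{-1,2}(β)|² = (+0.131867)² = 0.017389 (the z-rotation phases have unit modulus)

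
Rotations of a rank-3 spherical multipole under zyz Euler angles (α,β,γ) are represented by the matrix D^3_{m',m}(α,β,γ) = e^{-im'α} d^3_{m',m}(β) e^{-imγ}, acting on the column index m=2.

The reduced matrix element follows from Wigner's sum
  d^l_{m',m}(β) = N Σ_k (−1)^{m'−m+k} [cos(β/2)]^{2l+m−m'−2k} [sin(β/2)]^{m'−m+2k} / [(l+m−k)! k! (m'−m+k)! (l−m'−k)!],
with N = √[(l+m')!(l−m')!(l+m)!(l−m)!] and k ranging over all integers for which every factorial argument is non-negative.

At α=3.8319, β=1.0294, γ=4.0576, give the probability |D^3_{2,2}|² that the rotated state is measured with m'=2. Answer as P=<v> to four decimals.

P=0.0679

Split into d^3_{2,2}(β=1.0294) × two z-phases.
c=cos(1.0294/2)=0.870440, s=sin(1.0294/2)=0.492274; N=√[120·1·120·1]=120.000000
k∈{0,1} keeps every argument non-negative
  k=0: (−1)^0·120.0000/(120)·0.8704^6·0.4923^0 = +0.434945
  k=1: (−1)^1·120.0000/(24)·0.8704^4·0.4923^2 = -0.695568
d^3_{2,2}(1.0294) = +0.434945 -0.695568 = -0.260623
|D^3_{2,2}|² = |d^3_{2,2}(β)|² = (-0.260623)² = 0.067924 (the z-rotation phases have unit modulus)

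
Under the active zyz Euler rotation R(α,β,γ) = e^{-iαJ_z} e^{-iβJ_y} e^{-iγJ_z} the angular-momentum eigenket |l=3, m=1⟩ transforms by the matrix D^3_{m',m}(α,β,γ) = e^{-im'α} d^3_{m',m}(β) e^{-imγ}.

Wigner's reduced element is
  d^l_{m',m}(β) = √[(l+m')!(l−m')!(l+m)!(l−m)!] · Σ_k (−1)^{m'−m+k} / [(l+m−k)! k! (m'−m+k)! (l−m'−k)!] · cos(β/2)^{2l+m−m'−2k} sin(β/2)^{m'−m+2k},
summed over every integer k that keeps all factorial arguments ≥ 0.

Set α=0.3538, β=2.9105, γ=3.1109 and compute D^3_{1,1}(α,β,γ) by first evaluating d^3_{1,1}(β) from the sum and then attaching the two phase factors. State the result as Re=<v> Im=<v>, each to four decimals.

First d^3_{1,1}(β=2.9105), then the phase factors e^{-i(1)α} and e^{-i(1)γ}:
With c≡cos(β/2)=0.115289 and s≡sin(β/2)=0.993332, N=[24·2·24·2]^{1/2}=48.000000
Admissible k: 0..2 (factorial args all ≥0)
  k=0: (−1)^0·48.0000/(48)·0.1153^6·0.9933^0 = +0.000002
  k=1: (−1)^1·48.0000/(6)·0.1153^4·0.9933^2 = -0.001395
  k=2: (−1)^2·48.0000/(8)·0.1153^2·0.9933^4 = +0.077644
d^3_{1,1}(2.9105) = +0.000002 -0.001395 +0.077644 = +0.076252
Attach z-rotation phases: D = e^{-i(1)(0.3538)}·(+0.076252)·e^{-i(1)(3.1109)} = -0.072306+0.024211i

Re=-0.0723 Im=0.0242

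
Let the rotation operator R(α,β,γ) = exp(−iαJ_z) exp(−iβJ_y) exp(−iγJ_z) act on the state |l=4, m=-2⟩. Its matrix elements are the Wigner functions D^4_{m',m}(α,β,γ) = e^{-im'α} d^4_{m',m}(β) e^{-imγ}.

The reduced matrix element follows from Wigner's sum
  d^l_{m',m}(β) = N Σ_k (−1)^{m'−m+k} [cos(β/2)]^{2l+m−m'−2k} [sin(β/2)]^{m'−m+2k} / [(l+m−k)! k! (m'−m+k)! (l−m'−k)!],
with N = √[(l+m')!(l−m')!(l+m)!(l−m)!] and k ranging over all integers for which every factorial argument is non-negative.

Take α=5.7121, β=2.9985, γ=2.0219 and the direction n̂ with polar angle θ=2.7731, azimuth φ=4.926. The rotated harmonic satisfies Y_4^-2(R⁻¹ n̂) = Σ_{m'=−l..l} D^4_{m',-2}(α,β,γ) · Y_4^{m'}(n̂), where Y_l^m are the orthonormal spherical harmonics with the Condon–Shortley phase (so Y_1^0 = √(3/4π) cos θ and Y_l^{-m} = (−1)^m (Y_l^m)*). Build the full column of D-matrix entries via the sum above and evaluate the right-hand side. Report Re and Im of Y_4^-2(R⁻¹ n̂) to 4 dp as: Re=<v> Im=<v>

Need the full column D^4_{m',-2} for m'=−4..4 at α=5.7121, β=2.9985, γ=2.0219.
cos(β/2)=0.071485, sin(β/2)=0.997442
d^4_{-4,-2}: single k=2 term ⇒ +0.000001;  D = -0.000000+0.000001i
d^4_{-3,-2}: k∈[1..2] ⇒ +0.000000 -0.000021 = -0.000021;  D = +0.000014-0.000015i
d^4_{-2,-2}: k∈[0..2] ⇒ +0.000000 -0.000002 +0.000388 = +0.000386;  D = -0.000375+0.000092i
d^4_{-1,-2}: k∈[0..2] ⇒ -0.000000 +0.000039 -0.005100 = -0.005061;  D = +0.004786+0.001645i
d^4_{0,-2}: k∈[0..2] ⇒ +0.000001 -0.000654 +0.047740 = +0.047087;  D = -0.029188-0.036949i
d^4_{1,-2}: k∈[0..2] ⇒ -0.000026 +0.007651 -0.297897 = -0.290272;  D = +0.028258+0.288893i
d^4_{2,-2}: k∈[0..2] ⇒ +0.000388 -0.060386 +0.979716 = +0.919717;  D = +0.419461-0.818493i
d^4_{3,-2}: k∈[0..1] ⇒ -0.004048 +0.262720 = +0.258672;  D = +0.223688-0.129902i
d^4_{4,-2}: single k=0 term ⇒ +0.026628;  D = +0.026601+0.001197i
Y_4^{m'}(θ=2.7731,φ=4.926) and Σ D·Y over m':
  (-0.0000+0.0000i)·(+0.0049-0.0056i)  (+0.0000-0.0000i)·(+0.0326+0.0437i)  (-0.0004+0.0001i)·(-0.2011+0.0916i)  (+0.0048+0.0016i)·(-0.1042-0.4803i)  (-0.0292-0.0369i)·(+0.3596+0.0000i)  (+0.0283+0.2889i)·(+0.1042-0.4803i)  (+0.4195-0.8185i)·(-0.2011-0.0916i)  (+0.2237-0.1299i)·(-0.0326+0.0437i)  (+0.0266+0.0012i)·(+0.0049+0.0056i)
Y_4^-2(R⁻¹ n̂) = -0.029243+0.141119i

Re=-0.0292 Im=0.1411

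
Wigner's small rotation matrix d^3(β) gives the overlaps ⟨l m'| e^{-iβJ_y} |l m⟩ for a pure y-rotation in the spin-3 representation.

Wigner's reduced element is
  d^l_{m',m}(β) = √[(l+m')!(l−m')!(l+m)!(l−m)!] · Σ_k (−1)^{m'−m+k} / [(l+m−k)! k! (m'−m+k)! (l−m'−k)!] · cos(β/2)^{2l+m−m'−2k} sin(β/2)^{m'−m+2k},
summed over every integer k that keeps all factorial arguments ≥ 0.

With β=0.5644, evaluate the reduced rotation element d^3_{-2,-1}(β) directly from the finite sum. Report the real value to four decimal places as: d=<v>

d=0.5987

d^3_{-2,-1}(β=0.5644) via Wigner's sum:
c=cos(0.5644/2)=0.960445, s=sin(0.5644/2)=0.278469; N=√[1·120·2·24]=75.894664
Admissible k: 1..2 (factorial args all ≥0)
  k=1: (−1)^0·75.8947/(24)·0.9604^5·0.2785^1 = +0.719681
  k=2: (−1)^1·75.8947/(12)·0.9604^3·0.2785^3 = -0.120998
d^3_{-2,-1}(0.5644) = +0.719681 -0.120998 = +0.598683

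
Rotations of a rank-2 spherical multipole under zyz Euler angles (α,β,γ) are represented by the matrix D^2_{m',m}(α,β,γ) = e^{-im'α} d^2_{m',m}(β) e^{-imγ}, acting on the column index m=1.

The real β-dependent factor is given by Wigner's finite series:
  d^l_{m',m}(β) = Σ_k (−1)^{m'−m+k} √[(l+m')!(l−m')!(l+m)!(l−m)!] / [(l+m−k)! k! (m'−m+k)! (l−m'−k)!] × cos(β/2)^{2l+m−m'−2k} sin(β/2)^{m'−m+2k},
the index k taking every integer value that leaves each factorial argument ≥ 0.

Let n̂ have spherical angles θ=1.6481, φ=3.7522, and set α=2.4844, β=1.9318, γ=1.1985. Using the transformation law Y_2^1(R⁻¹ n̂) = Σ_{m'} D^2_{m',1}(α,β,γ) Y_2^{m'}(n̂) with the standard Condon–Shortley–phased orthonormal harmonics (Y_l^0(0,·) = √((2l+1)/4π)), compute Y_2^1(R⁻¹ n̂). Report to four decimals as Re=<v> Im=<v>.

Need the full column D^2_{m',1} for m'=−2..2 at α=2.4844, β=1.9318, γ=1.1985.
cos(β/2)=0.568677, sin(β/2)=0.822561
d^2_{-2,1}: single k=3 term ⇒ +0.632995;  D = -0.511959-0.372264i
d^2_{-1,1}: k∈[2..3] ⇒ +0.656430 -0.457797 = +0.198634;  D = +0.055828+0.190627i
d^2_{0,1}: k∈[1..2] ⇒ +0.370544 -0.775257 = -0.404712;  D = -0.147216+0.376987i
d^2_{1,1}: k∈[0..1] ⇒ +0.104583 -0.656430 = -0.551847;  D = +0.472953-0.284343i
d^2_{2,1}: single k=0 term ⇒ -0.302548;  D = -0.300519-0.034982i
Y_2^{m'}(θ=1.6481,φ=3.7522) and Σ D·Y over m':
  (-0.5120-0.3723i)·(+0.1315-0.3607i)  (+0.0558+0.1906i)·(+0.0487-0.0341i)  (-0.1472+0.3770i)·(-0.3097+0.0000i)  (+0.4730-0.2843i)·(-0.0487-0.0341i)  (-0.3005-0.0350i)·(+0.1315+0.3607i)
Y_2^1(R⁻¹ n̂) = -0.206448-0.088940i

Re=-0.2064 Im=-0.0889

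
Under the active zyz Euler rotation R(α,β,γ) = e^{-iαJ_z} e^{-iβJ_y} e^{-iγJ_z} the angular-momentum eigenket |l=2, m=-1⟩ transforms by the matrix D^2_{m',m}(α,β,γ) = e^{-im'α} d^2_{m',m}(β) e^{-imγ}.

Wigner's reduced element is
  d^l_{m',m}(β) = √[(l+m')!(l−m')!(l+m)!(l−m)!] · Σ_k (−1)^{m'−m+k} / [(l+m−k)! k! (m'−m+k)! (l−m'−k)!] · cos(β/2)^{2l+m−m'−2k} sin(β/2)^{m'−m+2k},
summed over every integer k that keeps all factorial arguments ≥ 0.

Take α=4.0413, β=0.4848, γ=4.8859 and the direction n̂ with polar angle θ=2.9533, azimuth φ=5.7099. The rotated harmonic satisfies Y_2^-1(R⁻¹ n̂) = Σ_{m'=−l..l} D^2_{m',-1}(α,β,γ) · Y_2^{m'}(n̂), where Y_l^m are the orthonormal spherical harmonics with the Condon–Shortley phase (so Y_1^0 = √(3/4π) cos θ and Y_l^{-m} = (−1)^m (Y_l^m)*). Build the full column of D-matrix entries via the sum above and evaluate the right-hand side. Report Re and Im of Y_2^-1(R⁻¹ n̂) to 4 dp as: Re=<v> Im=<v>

Need the full column D^2_{m',-1} for m'=−2..2 at α=4.0413, β=0.4848, γ=4.8859.
cos(β/2)=0.970765, sin(β/2)=0.240033
d^2_{-2,-1}: single k=1 term ⇒ +0.439181;  D = +0.404147+0.171886i
d^2_{-1,-1}: k∈[0..1] ⇒ +0.888088 -0.162889 = +0.725199;  D = -0.637262+0.346136i
d^2_{0,-1}: k∈[0..1] ⇒ -0.537884 +0.032885 = -0.504999;  D = -0.087184+0.497416i
d^2_{1,-1}: k∈[0..1] ⇒ +0.162889 -0.003320 = +0.159569;  D = +0.105959+0.119311i
d^2_{2,-1}: single k=0 term ⇒ -0.026851;  D = +0.026810-0.001479i
Y_2^{m'}(θ=2.9533,φ=5.7099) and Σ D·Y over m':
  (+0.4041+0.1719i)·(+0.0056+0.0123i)  (-0.6373+0.3461i)·(-0.1193-0.0770i)  (-0.0872+0.4974i)·(+0.5976+0.0000i)  (+0.1060+0.1193i)·(+0.1193-0.0770i)  (+0.0268-0.0015i)·(+0.0056-0.0123i)
Y_2^-1(R⁻¹ n̂) = +0.072717+0.316741i

Re=0.0727 Im=0.3167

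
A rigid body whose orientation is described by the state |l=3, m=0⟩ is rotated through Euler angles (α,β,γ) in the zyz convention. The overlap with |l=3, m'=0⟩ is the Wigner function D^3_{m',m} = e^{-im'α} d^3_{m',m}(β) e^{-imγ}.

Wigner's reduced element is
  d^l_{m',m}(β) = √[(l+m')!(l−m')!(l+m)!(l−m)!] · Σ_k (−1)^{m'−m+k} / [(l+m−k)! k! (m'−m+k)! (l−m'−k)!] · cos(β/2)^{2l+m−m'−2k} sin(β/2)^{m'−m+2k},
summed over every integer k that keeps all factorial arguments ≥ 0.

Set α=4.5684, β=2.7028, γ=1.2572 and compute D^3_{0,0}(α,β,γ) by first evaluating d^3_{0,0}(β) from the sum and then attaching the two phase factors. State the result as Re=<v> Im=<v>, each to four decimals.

Re=-0.4968 Im=0.0000

D^3_{0,0}(4.5684,2.7028,1.2572) = e^{-i·0·4.5684}·d^3_{0,0}(2.7028)·e^{-i·0·1.2572}. Compute d first:
Half-angle: c=0.217640, s=0.976029. N=√(6·6·6·6)=36.000000
k: max(0,(0)−(0))=0 … min(3+(0),3−(0))=3
  k=0: (−1)^0·36.0000/(36)·0.2176^6·0.9760^0 = +0.000106
  k=1: (−1)^1·36.0000/(4)·0.2176^4·0.9760^2 = -0.019237
  k=2: (−1)^2·36.0000/(4)·0.2176^2·0.9760^4 = +0.386877
  k=3: (−1)^3·36.0000/(36)·0.2176^0·0.9760^6 = -0.864523
d^3_{0,0}(2.7028) = +0.000106 -0.019237 +0.386877 -0.864523 = -0.496776
Phases: e^{-i·(0)·4.5684}=+1.000000+0.000000i, e^{-i·(0)·1.2572}=+1.000000+0.000000i ⇒ D=-0.496776+0.000000i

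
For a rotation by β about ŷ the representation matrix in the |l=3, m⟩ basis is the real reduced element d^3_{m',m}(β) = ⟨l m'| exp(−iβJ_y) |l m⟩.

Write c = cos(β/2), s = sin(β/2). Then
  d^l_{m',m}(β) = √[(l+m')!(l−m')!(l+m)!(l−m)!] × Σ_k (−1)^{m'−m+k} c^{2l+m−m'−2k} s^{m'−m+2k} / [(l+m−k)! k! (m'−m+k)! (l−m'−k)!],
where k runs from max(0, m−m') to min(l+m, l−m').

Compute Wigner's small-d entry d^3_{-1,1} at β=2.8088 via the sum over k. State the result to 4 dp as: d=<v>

d^3_{-1,1}(β=2.8088) via Wigner's sum:
With c≡cos(β/2)=0.165630 and s≡sin(β/2)=0.986188, N=[2·24·24·2]^{1/2}=48.000000
Admissible k: 2..4 (factorial args all ≥0)
  k=2: (−1)^0·48.0000/(8)·0.1656^4·0.9862^2 = +0.004392
  k=3: (−1)^1·48.0000/(6)·0.1656^2·0.9862^4 = -0.207589
  k=4: (−1)^2·48.0000/(48)·0.1656^0·0.9862^6 = +0.919938
d^3_{-1,1}(2.8088) = +0.004392 -0.207589 +0.919938 = +0.716740

d=0.7167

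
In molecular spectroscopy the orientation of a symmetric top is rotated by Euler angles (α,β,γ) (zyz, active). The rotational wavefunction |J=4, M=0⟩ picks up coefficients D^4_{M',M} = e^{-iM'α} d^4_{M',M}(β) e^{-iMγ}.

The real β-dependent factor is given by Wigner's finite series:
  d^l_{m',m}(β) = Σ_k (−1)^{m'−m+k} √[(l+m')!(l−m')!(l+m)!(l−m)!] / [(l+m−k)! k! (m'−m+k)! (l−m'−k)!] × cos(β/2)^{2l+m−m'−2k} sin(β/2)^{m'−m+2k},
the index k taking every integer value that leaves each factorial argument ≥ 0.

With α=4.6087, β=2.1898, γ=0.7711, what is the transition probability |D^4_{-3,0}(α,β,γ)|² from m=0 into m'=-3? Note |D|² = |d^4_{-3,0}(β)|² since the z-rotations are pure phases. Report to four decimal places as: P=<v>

P=0.2150

First d^4_{-3,0}(β=2.1898), then the phase factors e^{-i(-3)α} and e^{-i(0)γ}:
Half-angle: c=0.458135, s=0.888882. N=√(1·5040·24·24)=1703.830978
k: max(0,(0)−(-3))=3 … min(4+(0),4−(-3))=4
  k=3: (−1)^0·1703.8310/(144)·0.4581^5·0.8889^3 = +0.167713
  k=4: (−1)^1·1703.8310/(144)·0.4581^3·0.8889^5 = -0.631346
d^4_{-3,0}(2.1898) = +0.167713 -0.631346 = -0.463633
|D^4_{-3,0}|² = |d^4_{-3,0}(β)|² = (-0.463633)² = 0.214955 (the z-rotation phases have unit modulus)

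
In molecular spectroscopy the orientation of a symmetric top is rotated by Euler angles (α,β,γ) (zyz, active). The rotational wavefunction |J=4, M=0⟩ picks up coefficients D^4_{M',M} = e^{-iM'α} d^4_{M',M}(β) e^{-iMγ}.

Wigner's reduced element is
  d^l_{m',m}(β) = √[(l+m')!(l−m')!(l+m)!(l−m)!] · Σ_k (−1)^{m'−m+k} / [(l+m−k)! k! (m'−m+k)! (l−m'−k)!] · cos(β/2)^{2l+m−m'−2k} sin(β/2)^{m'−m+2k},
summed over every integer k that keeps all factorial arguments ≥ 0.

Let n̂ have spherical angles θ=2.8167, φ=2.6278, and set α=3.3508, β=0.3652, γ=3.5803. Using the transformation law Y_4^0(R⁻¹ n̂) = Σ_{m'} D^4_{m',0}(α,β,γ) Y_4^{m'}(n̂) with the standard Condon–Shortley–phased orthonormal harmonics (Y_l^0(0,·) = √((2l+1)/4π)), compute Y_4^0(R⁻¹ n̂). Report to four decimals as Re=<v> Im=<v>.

Need the full column D^4_{m',0} for m'=−4..4 at α=3.3508, β=0.3652, γ=3.5803.
cos(β/2)=0.983375, sin(β/2)=0.181587
d^4_{-4,0}: single k=4 term ⇒ +0.008507;  D = +0.005698+0.006316i
d^4_{-3,0}: k∈[3..4] ⇒ +0.065150 -0.002221 = +0.062928;  D = -0.050936-0.036953i
d^4_{-2,0}: k∈[2..4] ⇒ +0.282882 -0.025722 +0.000329 = +0.257489;  D = +0.235276+0.104621i
d^4_{-1,0}: k∈[1..4] ⇒ +0.722160 -0.147746 +0.005038 -0.000029 = +0.579423;  D = -0.566789-0.120337i
d^4_{0,0}: k∈[0..4] ⇒ +0.874486 -0.477094 +0.036603 -0.000555 +0.000001 = +0.433442;  D = +0.433442+0.000000i
d^4_{1,0}: k∈[0..3] ⇒ -0.722160 +0.147746 -0.005038 +0.000029 = -0.579423;  D = +0.566789-0.120337i
d^4_{2,0}: k∈[0..2] ⇒ +0.282882 -0.025722 +0.000329 = +0.257489;  D = +0.235276-0.104621i
d^4_{3,0}: k∈[0..1] ⇒ -0.065150 +0.002221 = -0.062928;  D = +0.050936-0.036953i
d^4_{4,0}: single k=0 term ⇒ +0.008507;  D = +0.005698-0.006316i
Y_4^{m'}(θ=2.8167,φ=2.6278) and Σ D·Y over m':
  (+0.0057+0.0063i)·(-0.0021+0.0041i)  (-0.0509-0.0370i)·(+0.0011+0.0386i)  (+0.2353+0.1046i)·(+0.0931+0.1543i)  (-0.5668-0.1203i)·(+0.4096+0.2312i)  (+0.4334+0.0000i)·(+0.4536+0.0000i)  (+0.5668-0.1203i)·(-0.4096+0.2312i)  (+0.2353-0.1046i)·(+0.0931-0.1543i)  (+0.0509-0.0370i)·(-0.0011+0.0386i)  (+0.0057-0.0063i)·(-0.0021-0.0041i)
Y_4^0(R⁻¹ n̂) = -0.197917+0.000000i

Re=-0.1979 Im=0.0000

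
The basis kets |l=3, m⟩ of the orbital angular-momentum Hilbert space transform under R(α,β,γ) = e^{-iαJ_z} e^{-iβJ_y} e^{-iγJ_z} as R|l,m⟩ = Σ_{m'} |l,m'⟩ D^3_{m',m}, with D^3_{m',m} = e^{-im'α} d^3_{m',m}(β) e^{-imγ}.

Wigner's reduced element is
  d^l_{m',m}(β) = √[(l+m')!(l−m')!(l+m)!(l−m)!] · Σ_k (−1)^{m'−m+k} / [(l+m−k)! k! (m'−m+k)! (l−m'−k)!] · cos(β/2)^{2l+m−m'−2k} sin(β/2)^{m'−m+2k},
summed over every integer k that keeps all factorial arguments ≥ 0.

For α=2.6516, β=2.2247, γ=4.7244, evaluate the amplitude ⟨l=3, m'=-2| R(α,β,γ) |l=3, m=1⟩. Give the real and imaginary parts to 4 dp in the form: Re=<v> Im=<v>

Split into d^3_{-2,1}(β=2.2247) × two z-phases.
With c≡cos(β/2)=0.442555 and s≡sin(β/2)=0.896741, N=[1·120·24·2]^{1/2}=75.894664
The bounds max(0,m−m')=3 and min(l+m,l−m')=4 give 2 terms
  k=3: (−1)^0·75.8947/(12)·0.4426^3·0.8967^3 = +0.395307
  k=4: (−1)^1·75.8947/(24)·0.4426^1·0.8967^5 = -0.811527
d^3_{-2,1}(2.2247) = +0.395307 -0.811527 = -0.416221
D = (+0.557035-0.830489i)·(-0.416221)·(+0.012011+0.999928i) = -0.348426-0.227681i

Re=-0.3484 Im=-0.2277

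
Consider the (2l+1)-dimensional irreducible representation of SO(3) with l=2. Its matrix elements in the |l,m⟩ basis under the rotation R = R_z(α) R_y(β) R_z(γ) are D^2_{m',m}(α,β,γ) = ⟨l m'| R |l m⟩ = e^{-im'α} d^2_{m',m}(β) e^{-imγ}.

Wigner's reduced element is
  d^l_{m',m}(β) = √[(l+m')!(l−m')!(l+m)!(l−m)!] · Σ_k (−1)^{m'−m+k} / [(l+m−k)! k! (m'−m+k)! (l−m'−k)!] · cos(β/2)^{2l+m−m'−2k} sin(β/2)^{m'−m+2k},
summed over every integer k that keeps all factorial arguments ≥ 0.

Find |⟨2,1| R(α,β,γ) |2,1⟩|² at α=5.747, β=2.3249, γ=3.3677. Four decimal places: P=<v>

P=0.1396

First d^2_{1,1}(β=2.3249), then the phase factors e^{-i(1)α} and e^{-i(1)γ}:
Half-angle: c=0.397092, s=0.917779. N=√(6·1·6·1)=6.000000
Admissible k: 0..1 (factorial args all ≥0)
  k=0: (−1)^0·6.0000/(6)·0.3971^4·0.9178^0 = +0.024864
  k=1: (−1)^1·6.0000/(2)·0.3971^2·0.9178^2 = -0.398456
d^2_{1,1}(2.3249) = +0.024864 -0.398456 = -0.373592
|D^2_{1,1}|² = |d^2_{1,1}(β)|² = (-0.373592)² = 0.139571 (the z-rotation phases have unit modulus)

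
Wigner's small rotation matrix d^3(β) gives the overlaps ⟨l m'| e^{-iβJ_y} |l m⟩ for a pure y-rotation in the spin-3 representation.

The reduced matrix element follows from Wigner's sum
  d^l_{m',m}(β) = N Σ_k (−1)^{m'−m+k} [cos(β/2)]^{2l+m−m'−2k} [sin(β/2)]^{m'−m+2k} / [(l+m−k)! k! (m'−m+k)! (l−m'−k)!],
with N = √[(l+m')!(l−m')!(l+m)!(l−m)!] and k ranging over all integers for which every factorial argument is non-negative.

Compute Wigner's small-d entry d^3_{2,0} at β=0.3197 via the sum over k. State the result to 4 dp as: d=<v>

d^3_{2,0}(β=0.3197) via Wigner's sum:
With c≡cos(β/2)=0.987251 and s≡sin(β/2)=0.159170, N=[120·1·6·6]^{1/2}=65.726707
k: max(0,(0)−(2))=0 … min(3+(0),3−(2))=1
  k=0: (−1)^2·65.7267/(12)·0.9873^4·0.1592^2 = +0.131824
  k=1: (−1)^3·65.7267/(12)·0.9873^2·0.1592^4 = -0.003427
d^3_{2,0}(0.3197) = +0.131824 -0.003427 = +0.128397

d=0.1284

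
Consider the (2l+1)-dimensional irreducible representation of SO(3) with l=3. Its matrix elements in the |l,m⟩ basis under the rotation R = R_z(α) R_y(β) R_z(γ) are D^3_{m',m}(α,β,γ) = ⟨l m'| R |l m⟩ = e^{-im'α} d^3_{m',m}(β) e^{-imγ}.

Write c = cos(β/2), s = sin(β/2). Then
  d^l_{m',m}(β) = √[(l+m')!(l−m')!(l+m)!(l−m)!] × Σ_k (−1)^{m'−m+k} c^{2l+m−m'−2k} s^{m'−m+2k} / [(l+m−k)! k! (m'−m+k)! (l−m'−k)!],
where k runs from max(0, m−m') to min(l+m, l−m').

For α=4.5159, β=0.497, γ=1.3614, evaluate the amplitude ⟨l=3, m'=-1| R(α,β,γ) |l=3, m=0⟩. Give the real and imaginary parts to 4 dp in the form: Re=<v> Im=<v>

Split into d^3_{-1,0}(β=0.497) × two z-phases.
Half-angle: c=0.969282, s=0.245950. N=√(2·24·6·6)=41.569219
k: max(0,(0)−(-1))=1 … min(3+(0),3−(-1))=3
  k=1: (−1)^0·41.5692/(12)·0.9693^5·0.2460^1 = +0.728937
  k=2: (−1)^1·41.5692/(4)·0.9693^3·0.2460^3 = -0.140801
  k=3: (−1)^2·41.5692/(12)·0.9693^1·0.2460^5 = +0.003022
d^3_{-1,0}(0.497) = +0.728937 -0.140801 +0.003022 = +0.591158
Attach z-rotation phases: D = e^{-i(-1)(4.5159)}·(+0.591158)·e^{-i(0)(1.3614)} = -0.115410-0.579783i

Re=-0.1154 Im=-0.5798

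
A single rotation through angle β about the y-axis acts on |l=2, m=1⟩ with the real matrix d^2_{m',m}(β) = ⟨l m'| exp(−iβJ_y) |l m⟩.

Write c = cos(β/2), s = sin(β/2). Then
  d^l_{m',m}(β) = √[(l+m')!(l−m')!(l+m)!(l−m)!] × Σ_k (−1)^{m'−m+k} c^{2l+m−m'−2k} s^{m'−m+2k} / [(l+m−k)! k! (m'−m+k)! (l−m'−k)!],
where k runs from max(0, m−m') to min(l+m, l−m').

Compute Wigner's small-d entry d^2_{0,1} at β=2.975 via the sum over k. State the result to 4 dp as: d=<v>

d^2_{0,1}(β=2.975) via Wigner's sum:
c=cos(2.975/2)=0.083200, s=sin(2.975/2)=0.996533; N=√[2·2·6·1]=4.898979
Admissible k: 1..2 (factorial args all ≥0)
  k=1: (−1)^0·4.8990/(2)·0.0832^3·0.9965^1 = +0.001406
  k=2: (−1)^1·4.8990/(2)·0.0832^1·0.9965^3 = -0.201685
d^2_{0,1}(2.975) = +0.001406 -0.201685 = -0.200279

d=-0.2003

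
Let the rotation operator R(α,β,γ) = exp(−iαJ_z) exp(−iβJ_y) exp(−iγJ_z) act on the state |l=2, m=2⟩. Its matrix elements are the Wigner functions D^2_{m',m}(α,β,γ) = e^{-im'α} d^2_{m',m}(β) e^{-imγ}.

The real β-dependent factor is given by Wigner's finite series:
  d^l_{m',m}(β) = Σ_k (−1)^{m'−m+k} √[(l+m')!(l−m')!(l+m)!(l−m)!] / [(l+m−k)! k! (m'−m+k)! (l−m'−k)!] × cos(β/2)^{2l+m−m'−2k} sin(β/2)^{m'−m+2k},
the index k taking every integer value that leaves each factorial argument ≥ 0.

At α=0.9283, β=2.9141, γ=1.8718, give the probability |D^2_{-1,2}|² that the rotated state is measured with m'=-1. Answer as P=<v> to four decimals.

P=0.0496

D^2_{-1,2}(0.9283,2.9141,1.8718) = e^{-i·-1·0.9283}·d^2_{-1,2}(2.9141)·e^{-i·2·1.8718}. Compute d first:
With c≡cos(β/2)=0.113501 and s≡sin(β/2)=0.993538, N=[1·6·24·1]^{1/2}=12.000000
k∈{3} keeps every argument non-negative
  k=3: (−1)^0·12.0000/(6)·0.1135^1·0.9935^3 = +0.222630
d^2_{-1,2}(2.9141) = +0.222630
|D^2_{-1,2}|² = |d^2_{-1,2}(β)|² = (+0.222630)² = 0.049564 (the z-rotation phases have unit modulus)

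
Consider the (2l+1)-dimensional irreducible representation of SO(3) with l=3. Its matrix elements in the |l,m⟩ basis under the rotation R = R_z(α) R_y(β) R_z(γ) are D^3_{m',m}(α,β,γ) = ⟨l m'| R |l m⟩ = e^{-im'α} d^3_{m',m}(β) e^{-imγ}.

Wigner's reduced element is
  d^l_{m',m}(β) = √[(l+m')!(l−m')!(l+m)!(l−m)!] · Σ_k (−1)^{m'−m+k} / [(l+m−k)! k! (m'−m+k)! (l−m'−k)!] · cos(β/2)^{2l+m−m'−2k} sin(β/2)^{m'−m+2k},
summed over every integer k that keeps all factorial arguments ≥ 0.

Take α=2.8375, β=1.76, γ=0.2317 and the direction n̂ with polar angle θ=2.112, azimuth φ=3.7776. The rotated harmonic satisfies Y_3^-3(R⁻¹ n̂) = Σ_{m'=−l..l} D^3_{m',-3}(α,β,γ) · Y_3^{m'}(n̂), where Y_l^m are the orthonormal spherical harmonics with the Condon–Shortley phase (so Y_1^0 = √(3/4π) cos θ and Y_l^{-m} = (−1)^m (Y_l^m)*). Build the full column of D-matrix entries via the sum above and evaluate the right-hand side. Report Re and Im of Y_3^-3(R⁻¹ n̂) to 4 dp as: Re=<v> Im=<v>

Need the full column D^3_{m',-3} for m'=−3..3 at α=2.8375, β=1.76, γ=0.2317.
cos(β/2)=0.637151, sin(β/2)=0.770739
d^3_{-3,-3}: single k=0 term ⇒ +0.066904;  D = -0.065333+0.014416i
d^3_{-2,-3}: single k=0 term ⇒ -0.198242;  D = -0.197493-0.017208i
d^3_{-1,-3}: single k=0 term ⇒ +0.379167;  D = -0.350549-0.144508i
d^3_{0,-3}: single k=0 term ⇒ -0.529620;  D = -0.406743-0.339201i
d^3_{1,-3}: single k=0 term ⇒ +0.554830;  D = -0.300153-0.466631i
d^3_{2,-3}: single k=0 term ⇒ -0.424477;  D = -0.112203-0.409379i
d^3_{3,-3}: single k=0 term ⇒ +0.209625;  D = +0.007667-0.209485i
Y_3^{m'}(θ=2.112,φ=3.7776) and Σ D·Y over m':
  (-0.0653+0.0144i)·(+0.0869+0.2479i)  (-0.1975-0.0172i)·(-0.1138+0.3696i)  (-0.3505-0.1445i)·(-0.0729+0.0538i)  (-0.4067-0.3392i)·(+0.3216+0.0000i)  (-0.3002-0.4666i)·(+0.0729+0.0538i)  (-0.1122-0.4094i)·(-0.1138-0.3696i)  (+0.0077-0.2095i)·(-0.0869+0.2479i)
Y_3^-3(R⁻¹ n̂) = -0.161958-0.145373i

Re=-0.1620 Im=-0.1454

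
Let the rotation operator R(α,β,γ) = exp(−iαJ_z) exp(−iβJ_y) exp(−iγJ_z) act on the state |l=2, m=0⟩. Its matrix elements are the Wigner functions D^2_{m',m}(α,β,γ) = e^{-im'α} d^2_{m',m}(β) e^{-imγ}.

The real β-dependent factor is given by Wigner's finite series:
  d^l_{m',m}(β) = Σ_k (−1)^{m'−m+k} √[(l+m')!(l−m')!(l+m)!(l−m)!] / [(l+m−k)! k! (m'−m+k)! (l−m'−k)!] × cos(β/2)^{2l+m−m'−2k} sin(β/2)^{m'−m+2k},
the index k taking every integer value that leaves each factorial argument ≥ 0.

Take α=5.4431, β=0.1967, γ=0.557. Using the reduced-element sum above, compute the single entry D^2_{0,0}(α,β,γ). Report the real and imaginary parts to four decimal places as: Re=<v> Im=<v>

Re=0.9427 Im=0.0000

First d^2_{0,0}(β=0.1967), then the phase factors e^{-i(0)α} and e^{-i(0)γ}:
Half-angle: c=0.995168, s=0.098192. N=√(2·2·2·2)=4.000000
k∈{0,1,2} keeps every argument non-negative
  k=0: (−1)^0·4.0000/(4)·0.9952^4·0.0982^0 = +0.980810
  k=1: (−1)^1·4.0000/(1)·0.9952^2·0.0982^2 = -0.038194
  k=2: (−1)^2·4.0000/(4)·0.9952^0·0.0982^4 = +0.000093
d^2_{0,0}(0.1967) = +0.980810 -0.038194 +0.000093 = +0.942708
Phases: e^{-i·(0)·5.4431}=+1.000000+0.000000i, e^{-i·(0)·0.557}=+1.000000+0.000000i ⇒ D=+0.942708+0.000000i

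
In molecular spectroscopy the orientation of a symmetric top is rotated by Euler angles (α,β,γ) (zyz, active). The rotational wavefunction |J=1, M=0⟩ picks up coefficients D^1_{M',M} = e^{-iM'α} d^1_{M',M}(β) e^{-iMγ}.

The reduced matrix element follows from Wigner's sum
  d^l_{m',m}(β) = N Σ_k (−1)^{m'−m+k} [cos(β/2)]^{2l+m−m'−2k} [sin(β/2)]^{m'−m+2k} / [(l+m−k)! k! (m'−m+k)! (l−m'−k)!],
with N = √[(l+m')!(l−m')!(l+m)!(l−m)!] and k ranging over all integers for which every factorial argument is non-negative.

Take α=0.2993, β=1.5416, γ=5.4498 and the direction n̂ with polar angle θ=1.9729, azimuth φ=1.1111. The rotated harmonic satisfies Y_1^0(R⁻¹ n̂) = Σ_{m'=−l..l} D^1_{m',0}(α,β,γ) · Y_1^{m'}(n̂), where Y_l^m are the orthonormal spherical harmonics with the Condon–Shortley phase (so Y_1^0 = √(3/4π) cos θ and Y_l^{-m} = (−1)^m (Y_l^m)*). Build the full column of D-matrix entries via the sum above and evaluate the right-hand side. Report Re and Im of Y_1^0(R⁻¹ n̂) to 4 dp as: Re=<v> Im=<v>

Need the full column D^1_{m',0} for m'=−1..1 at α=0.2993, β=1.5416, γ=5.4498.
cos(β/2)=0.717354, sin(β/2)=0.696709
d^1_{-1,0}: single k=1 term ⇒ +0.706805;  D = +0.675383+0.208403i
d^1_{0,0}: k∈[0..1] ⇒ +0.514596 -0.485404 = +0.029192;  D = +0.029192+0.000000i
d^1_{1,0}: single k=0 term ⇒ -0.706805;  D = -0.675383+0.208403i
Y_1^{m'}(θ=1.9729,φ=1.1111) and Σ D·Y over m':
  (+0.6754+0.2084i)·(+0.1411-0.2849i)  (+0.0292+0.0000i)·(-0.1912+0.0000i)  (-0.6754+0.2084i)·(-0.1411-0.2849i)
Y_1^0(R⁻¹ n̂) = +0.303720+0.000000i

Re=0.3037 Im=0.0000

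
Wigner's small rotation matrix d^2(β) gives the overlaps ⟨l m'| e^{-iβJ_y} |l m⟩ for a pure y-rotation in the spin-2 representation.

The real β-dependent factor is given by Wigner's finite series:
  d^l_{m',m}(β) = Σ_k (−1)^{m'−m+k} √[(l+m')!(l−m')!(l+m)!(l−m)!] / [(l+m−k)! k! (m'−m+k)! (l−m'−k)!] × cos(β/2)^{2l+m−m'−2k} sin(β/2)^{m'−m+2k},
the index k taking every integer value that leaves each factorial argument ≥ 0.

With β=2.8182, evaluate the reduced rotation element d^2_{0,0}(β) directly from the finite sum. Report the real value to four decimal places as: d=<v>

d^2_{0,0}(β=2.8182) via Wigner's sum:
c=cos(2.8182/2)=0.160993, s=sin(2.8182/2)=0.986956; N=√[2·2·2·2]=4.000000
Admissible k: 0..2 (factorial args all ≥0)
  k=0: (−1)^0·4.0000/(4)·0.1610^4·0.9870^0 = +0.000672
  k=1: (−1)^1·4.0000/(1)·0.1610^2·0.9870^2 = -0.100987
  k=2: (−1)^2·4.0000/(4)·0.1610^0·0.9870^4 = +0.948835
d^2_{0,0}(2.8182) = +0.000672 -0.100987 +0.948835 = +0.848519

d=0.8485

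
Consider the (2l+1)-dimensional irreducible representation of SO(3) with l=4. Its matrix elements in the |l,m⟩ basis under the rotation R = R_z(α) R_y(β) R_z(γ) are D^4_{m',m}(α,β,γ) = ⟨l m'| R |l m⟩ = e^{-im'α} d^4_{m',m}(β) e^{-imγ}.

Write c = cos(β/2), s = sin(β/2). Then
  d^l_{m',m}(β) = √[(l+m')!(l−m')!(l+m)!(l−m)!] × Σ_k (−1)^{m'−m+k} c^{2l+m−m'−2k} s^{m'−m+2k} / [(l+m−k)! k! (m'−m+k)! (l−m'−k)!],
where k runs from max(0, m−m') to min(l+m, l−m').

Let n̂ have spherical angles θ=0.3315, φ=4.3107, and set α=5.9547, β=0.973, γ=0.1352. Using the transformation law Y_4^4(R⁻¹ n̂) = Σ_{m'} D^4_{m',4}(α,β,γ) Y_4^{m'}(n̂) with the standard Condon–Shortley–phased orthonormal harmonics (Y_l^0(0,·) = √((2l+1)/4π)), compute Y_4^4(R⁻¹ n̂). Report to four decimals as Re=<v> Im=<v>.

Need the full column D^4_{m',4} for m'=−4..4 at α=5.9547, β=0.973, γ=0.1352.
cos(β/2)=0.883975, sin(β/2)=0.467535
d^4_{-4,4}: single k=8 term ⇒ +0.002283;  D = -0.000640-0.002192i
d^4_{-3,4}: single k=7 term ⇒ +0.012209;  D = +0.000544-0.012197i
d^4_{-2,4}: single k=6 term ⇒ +0.043186;  D = +0.015738-0.040216i
d^4_{-1,4}: single k=5 term ⇒ +0.115474;  D = +0.074524-0.088207i
d^4_{0,4}: single k=4 term ⇒ +0.244098;  D = +0.209264-0.125667i
d^4_{1,4}: single k=3 term ⇒ +0.412796;  D = +0.403527-0.086986i
d^4_{2,4}: single k=2 term ⇒ +0.551881;  D = +0.548162+0.063968i
d^4_{3,4}: single k=1 term ⇒ +0.557747;  D = +0.503511+0.239914i
d^4_{4,4}: single k=0 term ⇒ +0.372837;  D = +0.266847+0.260384i
Y_4^{m'}(θ=0.3315,φ=4.3107) and Σ D·Y over m':
  (-0.0006-0.0022i)·(-0.0002+0.0050i)  (+0.0005-0.0122i)·(+0.0381-0.0146i)  (+0.0157-0.0402i)·(-0.1294-0.1341i)  (+0.0745-0.0882i)·(-0.1855+0.4366i)  (+0.2093-0.1257i)·(+0.4396+0.0000i)  (+0.4035-0.0870i)·(+0.1855+0.4366i)  (+0.5482+0.0640i)·(-0.1294+0.1341i)  (+0.5035+0.2399i)·(-0.0381-0.0146i)  (+0.2668+0.2604i)·(-0.0002-0.0050i)
Y_4^4(R⁻¹ n̂) = +0.128007+0.203712i

Re=0.1280 Im=0.2037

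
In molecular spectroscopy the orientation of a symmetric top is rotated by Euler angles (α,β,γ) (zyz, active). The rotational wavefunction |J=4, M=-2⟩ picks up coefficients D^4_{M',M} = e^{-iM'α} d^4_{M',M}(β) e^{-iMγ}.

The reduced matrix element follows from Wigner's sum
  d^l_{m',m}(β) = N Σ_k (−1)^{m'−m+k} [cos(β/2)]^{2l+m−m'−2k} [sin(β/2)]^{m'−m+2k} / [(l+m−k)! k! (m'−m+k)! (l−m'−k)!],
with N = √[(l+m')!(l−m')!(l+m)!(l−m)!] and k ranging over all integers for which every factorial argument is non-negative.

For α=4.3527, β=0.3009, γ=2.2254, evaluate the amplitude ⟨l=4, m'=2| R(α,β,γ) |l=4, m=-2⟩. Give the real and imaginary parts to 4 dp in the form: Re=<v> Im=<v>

D^4_{2,-2}(4.3527,0.3009,2.2254) = e^{-i·2·4.3527}·d^4_{2,-2}(0.3009)·e^{-i·-2·2.2254}. Compute d first:
With c≡cos(β/2)=0.988704 and s≡sin(β/2)=0.149883, N=[720·2·2·720]^{1/2}=1440.000000
k: max(0,(-2)−(2))=0 … min(4+(-2),4−(2))=2
  k=0: (−1)^4·1440.0000/(96)·0.9887^4·0.1499^4 = +0.007234
  k=1: (−1)^5·1440.0000/(120)·0.9887^2·0.1499^6 = -0.000133
  k=2: (−1)^6·1440.0000/(1440)·0.9887^0·0.1499^8 = +0.000000
d^4_{2,-2}(0.3009) = +0.007234 -0.000133 +0.000000 = +0.007101
D = (-0.752216-0.658917i)·(+0.007101)·(-0.258616-0.965980i) = -0.003138+0.006370i

Re=-0.0031 Im=0.0064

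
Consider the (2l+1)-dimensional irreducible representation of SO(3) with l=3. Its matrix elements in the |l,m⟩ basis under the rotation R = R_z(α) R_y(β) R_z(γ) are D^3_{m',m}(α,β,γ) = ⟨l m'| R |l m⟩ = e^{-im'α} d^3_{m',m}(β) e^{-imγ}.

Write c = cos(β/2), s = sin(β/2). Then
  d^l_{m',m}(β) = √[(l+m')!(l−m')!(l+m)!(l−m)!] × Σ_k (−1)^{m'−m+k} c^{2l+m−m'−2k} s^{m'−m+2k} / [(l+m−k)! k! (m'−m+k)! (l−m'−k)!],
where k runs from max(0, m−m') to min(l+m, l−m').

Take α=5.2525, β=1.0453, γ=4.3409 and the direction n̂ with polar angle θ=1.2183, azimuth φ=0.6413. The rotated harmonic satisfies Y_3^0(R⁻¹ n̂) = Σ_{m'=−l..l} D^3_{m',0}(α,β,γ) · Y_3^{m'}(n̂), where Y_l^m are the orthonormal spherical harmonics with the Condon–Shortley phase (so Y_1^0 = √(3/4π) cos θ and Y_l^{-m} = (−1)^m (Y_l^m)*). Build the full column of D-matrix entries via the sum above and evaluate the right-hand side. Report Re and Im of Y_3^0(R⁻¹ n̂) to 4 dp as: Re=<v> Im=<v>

Need the full column D^3_{m',0} for m'=−3..3 at α=5.2525, β=1.0453, γ=4.3409.
cos(β/2)=0.866499, sin(β/2)=0.499178
d^3_{-3,0}: single k=3 term ⇒ +0.361898;  D = -0.361454-0.017920i
d^3_{-2,0}: k∈[2..3] ⇒ +0.769387 -0.255340 = +0.514047;  D = -0.242184-0.453421i
d^3_{-1,0}: k∈[1..3] ⇒ +0.844671 -0.840975 +0.093033 = +0.096728;  D = +0.049741-0.082959i
d^3_{0,0}: k∈[0..3] ⇒ +0.423262 -1.264232 +0.419567 -0.015472 = -0.436874;  D = -0.436874+0.000000i
d^3_{1,0}: k∈[0..2] ⇒ -0.844671 +0.840975 -0.093033 = -0.096728;  D = -0.049741-0.082959i
d^3_{2,0}: k∈[0..1] ⇒ +0.769387 -0.255340 = +0.514047;  D = -0.242184+0.453421i
d^3_{3,0}: single k=0 term ⇒ -0.361898;  D = +0.361454-0.017920i
Y_3^{m'}(θ=1.2183,φ=0.6413) and Σ D·Y over m':
  (-0.3615-0.0179i)·(-0.1193-0.3236i)  (-0.2422-0.4534i)·(+0.0883-0.2980i)  (+0.0497-0.0830i)·(-0.0982+0.0733i)  (-0.4369+0.0000i)·(-0.3097+0.0000i)  (-0.0497-0.0830i)·(+0.0982+0.0733i)  (-0.2422+0.4534i)·(+0.0883+0.2980i)  (+0.3615-0.0179i)·(+0.1193-0.3236i)
Y_3^0(R⁻¹ n̂) = -0.100658-0.000000i

Re=-0.1007 Im=0.0000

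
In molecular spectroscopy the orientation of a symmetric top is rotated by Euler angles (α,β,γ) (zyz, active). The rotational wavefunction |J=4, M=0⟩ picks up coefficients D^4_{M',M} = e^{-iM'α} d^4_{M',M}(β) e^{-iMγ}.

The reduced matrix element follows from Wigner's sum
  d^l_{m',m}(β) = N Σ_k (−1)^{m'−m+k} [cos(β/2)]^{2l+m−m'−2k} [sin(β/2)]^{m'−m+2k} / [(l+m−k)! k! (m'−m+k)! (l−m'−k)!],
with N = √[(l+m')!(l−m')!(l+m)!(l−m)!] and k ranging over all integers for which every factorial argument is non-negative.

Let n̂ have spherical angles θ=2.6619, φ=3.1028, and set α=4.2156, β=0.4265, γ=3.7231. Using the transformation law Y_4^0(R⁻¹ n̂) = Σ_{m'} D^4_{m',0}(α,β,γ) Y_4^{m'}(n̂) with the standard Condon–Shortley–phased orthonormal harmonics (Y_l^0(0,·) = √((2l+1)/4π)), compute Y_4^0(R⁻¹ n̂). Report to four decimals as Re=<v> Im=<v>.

Need the full column D^4_{m',0} for m'=−4..4 at α=4.2156, β=0.4265, γ=3.7231.
cos(β/2)=0.977348, sin(β/2)=0.211637
d^4_{-4,0}: single k=4 term ⇒ +0.015315;  D = -0.006194-0.014007i
d^4_{-3,0}: k∈[3..4] ⇒ +0.100020 -0.004690 = +0.095330;  D = +0.095022+0.007659i
d^4_{-2,0}: k∈[2..4] ⇒ +0.370341 -0.046308 +0.000814 = +0.324847;  D = -0.177268+0.272217i
d^4_{-1,0}: k∈[1..4] ⇒ +0.806219 -0.226825 +0.010636 -0.000083 = +0.589947;  D = -0.281172-0.518633i
d^4_{0,0}: k∈[0..4] ⇒ +0.832520 -0.624598 +0.065898 -0.001373 +0.000004 = +0.272450;  D = +0.272450+0.000000i
d^4_{1,0}: k∈[0..3] ⇒ -0.806219 +0.226825 -0.010636 +0.000083 = -0.589947;  D = +0.281172-0.518633i
d^4_{2,0}: k∈[0..2] ⇒ +0.370341 -0.046308 +0.000814 = +0.324847;  D = -0.177268-0.272217i
d^4_{3,0}: k∈[0..1] ⇒ -0.100020 +0.004690 = -0.095330;  D = -0.095022+0.007659i
d^4_{4,0}: single k=0 term ⇒ +0.015315;  D = -0.006194+0.014007i
Y_4^{m'}(θ=2.6619,φ=3.1028) and Σ D·Y over m':
  (-0.0062-0.0140i)·(+0.0198+0.0031i)  (+0.0950+0.0077i)·(+0.1084+0.0127i)  (-0.1773+0.2722i)·(+0.3203+0.0249i)  (-0.2812-0.5186i)·(+0.4856+0.0188i)  (+0.2725+0.0000i)·(+0.1130+0.0000i)  (+0.2812-0.5186i)·(-0.4856+0.0188i)  (-0.1773-0.2722i)·(+0.3203-0.0249i)  (-0.0950+0.0077i)·(-0.1084+0.0127i)  (-0.0062+0.0140i)·(+0.0198-0.0031i)
Y_4^0(R⁻¹ n̂) = -0.329615+0.000000i

Re=-0.3296 Im=0.0000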